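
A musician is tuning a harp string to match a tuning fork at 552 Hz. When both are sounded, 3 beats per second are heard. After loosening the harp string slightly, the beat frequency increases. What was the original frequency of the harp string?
549 Hz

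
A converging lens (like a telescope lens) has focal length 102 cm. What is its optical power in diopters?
P = 1/f = 0.9804 D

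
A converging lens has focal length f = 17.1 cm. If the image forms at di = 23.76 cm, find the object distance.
1/do = 1/f − 1/di → do = 61.01 cm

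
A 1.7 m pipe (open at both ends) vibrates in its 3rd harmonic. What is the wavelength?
λₙ = 2L/n = 1.133 m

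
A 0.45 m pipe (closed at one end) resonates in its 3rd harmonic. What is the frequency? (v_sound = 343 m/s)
fₙ = nv/(4L) = 571.7 Hz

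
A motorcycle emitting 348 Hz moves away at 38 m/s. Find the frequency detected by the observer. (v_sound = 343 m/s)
f_obs = f·v/(v + v_s) = 313.3 Hz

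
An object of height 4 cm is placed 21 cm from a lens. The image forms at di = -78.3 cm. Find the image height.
hi = (-di/do) × ho = 14.91 cm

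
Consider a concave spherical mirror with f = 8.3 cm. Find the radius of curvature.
R = 2|f| = 16.6 cm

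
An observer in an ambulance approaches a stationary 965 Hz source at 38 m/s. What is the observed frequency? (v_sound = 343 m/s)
f_obs = f·(v + v_o)/v = 1072 Hz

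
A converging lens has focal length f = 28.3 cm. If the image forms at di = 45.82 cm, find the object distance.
1/do = 1/f − 1/di → do = 74.01 cm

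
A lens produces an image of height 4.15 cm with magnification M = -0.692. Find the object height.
ho = |hi|/|M| = 5.997 cm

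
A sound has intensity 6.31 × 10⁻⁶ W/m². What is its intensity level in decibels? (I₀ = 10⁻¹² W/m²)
β = 10·log₁₀(I/I₀) = 68 dB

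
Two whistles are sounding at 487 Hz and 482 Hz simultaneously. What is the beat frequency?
5 Hz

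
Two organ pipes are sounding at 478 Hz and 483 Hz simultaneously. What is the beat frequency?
5 Hz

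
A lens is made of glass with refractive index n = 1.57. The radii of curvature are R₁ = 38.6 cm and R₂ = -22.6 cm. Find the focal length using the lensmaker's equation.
1/f = (n − 1)(1/R₁ − 1/R₂) → f = 25.01 cm (converging lens)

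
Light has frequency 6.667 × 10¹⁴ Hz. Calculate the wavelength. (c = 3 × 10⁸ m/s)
λ = c/f = 450 nm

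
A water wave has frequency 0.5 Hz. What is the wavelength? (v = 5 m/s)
λ = v/f = 10 m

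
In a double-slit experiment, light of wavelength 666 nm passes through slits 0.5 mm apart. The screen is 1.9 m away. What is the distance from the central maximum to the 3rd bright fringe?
y = mλL/d = 7.592 mm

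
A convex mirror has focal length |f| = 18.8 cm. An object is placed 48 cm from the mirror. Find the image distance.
f = −18.8 cm (convex); 1/di = 1/f − 1/do → di = -13.51 cm (virtual image, behind mirror)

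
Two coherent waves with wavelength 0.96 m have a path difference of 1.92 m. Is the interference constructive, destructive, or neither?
constructive — path difference = 2λ, a whole number of wavelengths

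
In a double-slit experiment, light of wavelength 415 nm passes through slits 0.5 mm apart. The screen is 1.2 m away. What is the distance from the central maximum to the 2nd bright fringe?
y = mλL/d = 1.992 mm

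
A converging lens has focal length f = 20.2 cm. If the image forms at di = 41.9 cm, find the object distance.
1/do = 1/f − 1/di → do = 39 cm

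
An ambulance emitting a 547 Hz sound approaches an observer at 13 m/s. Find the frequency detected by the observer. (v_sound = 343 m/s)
f_obs = f·v/(v − v_s) = 568.5 Hz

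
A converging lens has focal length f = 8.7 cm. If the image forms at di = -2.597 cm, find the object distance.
1/do = 1/f − 1/di → do = 2 cm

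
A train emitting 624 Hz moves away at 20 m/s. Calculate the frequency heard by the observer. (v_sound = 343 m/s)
f_obs = f·v/(v + v_s) = 589.6 Hz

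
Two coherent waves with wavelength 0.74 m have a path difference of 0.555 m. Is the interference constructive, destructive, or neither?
neither (partial) — path difference = 0.75λ, neither a whole number of wavelengths nor an odd multiple of λ/2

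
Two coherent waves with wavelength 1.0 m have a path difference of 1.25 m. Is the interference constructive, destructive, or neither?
neither (partial) — path difference = 1.25λ, neither a whole number of wavelengths nor an odd multiple of λ/2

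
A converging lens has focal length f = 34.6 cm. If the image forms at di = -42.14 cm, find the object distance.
1/do = 1/f − 1/di → do = 19 cm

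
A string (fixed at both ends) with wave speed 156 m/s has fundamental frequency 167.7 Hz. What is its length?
L = v/(2f₁) = 0.4651 m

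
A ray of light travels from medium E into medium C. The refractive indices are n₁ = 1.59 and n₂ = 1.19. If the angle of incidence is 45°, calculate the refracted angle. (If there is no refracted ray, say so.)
sin θ₂ = (n₁/n₂)·sin θ₁ = 0.9448 → θ₂ = 70.87°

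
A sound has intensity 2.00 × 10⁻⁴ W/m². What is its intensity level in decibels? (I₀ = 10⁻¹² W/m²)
β = 10·log₁₀(I/I₀) = 83.01 dB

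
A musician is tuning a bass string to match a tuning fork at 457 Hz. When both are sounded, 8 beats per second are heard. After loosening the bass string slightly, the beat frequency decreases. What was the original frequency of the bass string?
465 Hz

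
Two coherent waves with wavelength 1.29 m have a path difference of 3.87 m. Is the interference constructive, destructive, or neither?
constructive — path difference = 3λ, a whole number of wavelengths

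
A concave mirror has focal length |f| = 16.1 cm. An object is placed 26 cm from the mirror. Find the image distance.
f = +16.1 cm (concave); 1/di = 1/f − 1/do → di = 42.28 cm (real image, in front of mirror)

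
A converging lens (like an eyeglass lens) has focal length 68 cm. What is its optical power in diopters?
P = 1/f = 1.471 D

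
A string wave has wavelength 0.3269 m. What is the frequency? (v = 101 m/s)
f = v/λ = 309 Hz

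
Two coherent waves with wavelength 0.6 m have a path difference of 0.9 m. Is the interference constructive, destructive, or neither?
destructive — path difference = 1.5λ, an odd multiple of λ/2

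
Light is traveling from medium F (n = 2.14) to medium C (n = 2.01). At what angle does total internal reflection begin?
θc = arcsin(n₂/n₁) = 69.93°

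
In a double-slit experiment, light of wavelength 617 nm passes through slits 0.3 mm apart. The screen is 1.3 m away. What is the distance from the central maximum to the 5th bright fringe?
y = mλL/d = 13.37 mm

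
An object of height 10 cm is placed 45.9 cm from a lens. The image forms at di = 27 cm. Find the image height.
hi = (-di/do) × ho = -5.882 cm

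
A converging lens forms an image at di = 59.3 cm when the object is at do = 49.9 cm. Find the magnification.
M = −di/do = -1.188 (inverted image)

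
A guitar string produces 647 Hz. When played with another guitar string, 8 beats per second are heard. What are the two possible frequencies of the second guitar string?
f₂ = 647 ± 8 Hz → 655 Hz or 639 Hz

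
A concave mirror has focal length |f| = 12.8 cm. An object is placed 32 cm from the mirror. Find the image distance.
f = +12.8 cm (concave); 1/di = 1/f − 1/do → di = 21.33 cm (real image, in front of mirror)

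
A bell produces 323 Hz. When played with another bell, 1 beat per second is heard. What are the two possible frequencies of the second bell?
f₂ = 323 ± 1 Hz → 324 Hz or 322 Hz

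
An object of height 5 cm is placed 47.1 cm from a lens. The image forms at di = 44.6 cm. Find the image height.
hi = (-di/do) × ho = -4.735 cm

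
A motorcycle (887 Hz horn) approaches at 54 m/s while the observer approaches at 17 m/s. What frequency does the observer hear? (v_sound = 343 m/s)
f_obs = f·(v + v_o)/(v − v_s) = 1105 Hz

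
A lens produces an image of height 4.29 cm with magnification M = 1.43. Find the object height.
ho = |hi|/|M| = 3 cm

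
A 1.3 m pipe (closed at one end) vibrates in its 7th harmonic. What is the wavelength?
λₙ = 4L/n = 0.7429 m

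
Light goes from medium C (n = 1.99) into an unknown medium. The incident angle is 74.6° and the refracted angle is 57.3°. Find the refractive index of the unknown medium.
n₂ = n₁·sin θ₁ / sin θ₂ = 2.28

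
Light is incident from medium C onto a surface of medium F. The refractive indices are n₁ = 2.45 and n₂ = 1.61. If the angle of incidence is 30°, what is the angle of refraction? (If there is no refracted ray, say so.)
sin θ₂ = (n₁/n₂)·sin θ₁ = 0.7609 → θ₂ = 49.54°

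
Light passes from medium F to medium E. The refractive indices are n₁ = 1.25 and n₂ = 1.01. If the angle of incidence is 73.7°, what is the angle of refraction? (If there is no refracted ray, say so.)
sin θ₂ = (n₁/n₂)·sin θ₁ = 1.188 > 1, so there is no refracted ray — the light undergoes total internal reflection.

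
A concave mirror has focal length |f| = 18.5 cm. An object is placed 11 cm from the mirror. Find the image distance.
f = +18.5 cm (concave); 1/di = 1/f − 1/do → di = -27.13 cm (virtual image, behind mirror)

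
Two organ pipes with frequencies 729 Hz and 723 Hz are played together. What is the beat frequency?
6 Hz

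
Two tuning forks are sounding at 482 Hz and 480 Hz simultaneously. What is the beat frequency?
2 Hz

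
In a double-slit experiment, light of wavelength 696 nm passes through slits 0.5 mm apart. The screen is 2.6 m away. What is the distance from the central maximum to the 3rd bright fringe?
y = mλL/d = 10.86 mm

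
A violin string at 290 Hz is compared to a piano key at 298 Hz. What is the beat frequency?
8 Hz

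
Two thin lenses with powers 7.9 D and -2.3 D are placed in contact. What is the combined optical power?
P_total = P₁ + P₂ = 5.6 D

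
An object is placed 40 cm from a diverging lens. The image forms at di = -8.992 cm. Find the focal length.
1/f = 1/do + 1/di → f = -11.6 cm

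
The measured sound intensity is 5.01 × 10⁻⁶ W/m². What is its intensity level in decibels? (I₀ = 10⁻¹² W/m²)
β = 10·log₁₀(I/I₀) = 67 dB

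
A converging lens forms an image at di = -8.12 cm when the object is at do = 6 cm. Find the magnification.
M = −di/do = 1.353 (upright image)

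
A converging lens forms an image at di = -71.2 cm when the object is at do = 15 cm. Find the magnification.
M = −di/do = 4.747 (upright image)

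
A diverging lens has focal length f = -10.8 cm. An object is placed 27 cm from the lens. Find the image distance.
1/di = 1/f − 1/do → di = -7.714 cm (virtual image)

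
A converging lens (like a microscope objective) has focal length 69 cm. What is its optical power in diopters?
P = 1/f = 1.449 D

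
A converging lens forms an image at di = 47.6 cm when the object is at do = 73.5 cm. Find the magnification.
M = −di/do = -0.6476 (inverted image)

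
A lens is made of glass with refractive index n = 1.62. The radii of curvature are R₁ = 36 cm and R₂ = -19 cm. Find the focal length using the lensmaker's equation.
1/f = (n − 1)(1/R₁ − 1/R₂) → f = 20.06 cm (converging lens)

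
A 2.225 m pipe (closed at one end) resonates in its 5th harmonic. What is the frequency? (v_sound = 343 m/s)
fₙ = nv/(4L) = 192.7 Hz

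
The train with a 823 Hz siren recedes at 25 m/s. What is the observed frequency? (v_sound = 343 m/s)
f_obs = f·v/(v + v_s) = 767.1 Hz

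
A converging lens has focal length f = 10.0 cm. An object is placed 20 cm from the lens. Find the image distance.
1/di = 1/f − 1/do → di = 20 cm (real image)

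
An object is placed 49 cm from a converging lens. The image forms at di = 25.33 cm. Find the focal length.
1/f = 1/do + 1/di → f = 16.7 cm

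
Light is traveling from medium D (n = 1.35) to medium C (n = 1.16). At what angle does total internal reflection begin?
θc = arcsin(n₂/n₁) = 59.23°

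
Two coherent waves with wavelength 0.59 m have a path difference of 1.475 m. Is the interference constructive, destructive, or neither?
destructive — path difference = 2.5λ, an odd multiple of λ/2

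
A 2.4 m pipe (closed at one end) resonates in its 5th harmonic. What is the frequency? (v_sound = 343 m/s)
fₙ = nv/(4L) = 178.6 Hz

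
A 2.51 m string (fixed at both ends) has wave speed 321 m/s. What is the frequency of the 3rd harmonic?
fₙ = nv/(2L) = 191.8 Hz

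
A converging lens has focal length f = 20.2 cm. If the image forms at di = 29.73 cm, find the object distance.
1/do = 1/f − 1/di → do = 63.02 cm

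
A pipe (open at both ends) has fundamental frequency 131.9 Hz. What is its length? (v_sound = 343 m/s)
L = v/(2f₁) = 1.3 m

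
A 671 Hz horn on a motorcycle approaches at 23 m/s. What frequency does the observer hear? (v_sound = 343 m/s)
f_obs = f·v/(v − v_s) = 719.2 Hz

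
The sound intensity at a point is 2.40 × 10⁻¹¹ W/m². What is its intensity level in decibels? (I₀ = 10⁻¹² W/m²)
β = 10·log₁₀(I/I₀) = 13.8 dB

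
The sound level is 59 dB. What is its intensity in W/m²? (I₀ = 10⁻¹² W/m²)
I = I₀·10^(β/10) = 7.94 × 10⁻⁷ W/m²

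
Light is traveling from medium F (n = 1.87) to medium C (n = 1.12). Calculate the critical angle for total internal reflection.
θc = arcsin(n₂/n₁) = 36.79°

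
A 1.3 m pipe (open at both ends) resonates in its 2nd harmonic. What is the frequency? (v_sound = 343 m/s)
fₙ = nv/(2L) = 263.8 Hz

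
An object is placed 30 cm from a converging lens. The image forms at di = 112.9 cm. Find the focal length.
1/f = 1/do + 1/di → f = 23.7 cm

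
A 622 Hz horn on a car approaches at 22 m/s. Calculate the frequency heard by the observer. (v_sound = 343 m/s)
f_obs = f·v/(v − v_s) = 664.6 Hz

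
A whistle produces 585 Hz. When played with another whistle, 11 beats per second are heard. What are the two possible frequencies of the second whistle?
f₂ = 585 ± 11 Hz → 596 Hz or 574 Hz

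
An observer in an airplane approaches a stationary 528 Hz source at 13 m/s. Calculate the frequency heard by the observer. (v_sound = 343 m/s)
f_obs = f·(v + v_o)/v = 548 Hz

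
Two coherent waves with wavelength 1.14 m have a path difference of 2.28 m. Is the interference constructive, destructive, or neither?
constructive — path difference = 2λ, a whole number of wavelengths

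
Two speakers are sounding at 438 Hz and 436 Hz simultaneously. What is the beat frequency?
2 Hz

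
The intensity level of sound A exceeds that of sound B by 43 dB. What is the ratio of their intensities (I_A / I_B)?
I_A/I_B = 10^(Δβ/10) = 19950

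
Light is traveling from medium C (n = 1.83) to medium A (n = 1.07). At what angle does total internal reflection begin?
θc = arcsin(n₂/n₁) = 35.78°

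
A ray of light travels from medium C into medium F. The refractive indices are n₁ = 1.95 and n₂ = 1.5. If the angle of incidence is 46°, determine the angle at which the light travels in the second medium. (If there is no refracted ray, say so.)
sin θ₂ = (n₁/n₂)·sin θ₁ = 0.9351 → θ₂ = 69.25°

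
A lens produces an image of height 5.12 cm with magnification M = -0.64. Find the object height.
ho = |hi|/|M| = 8 cm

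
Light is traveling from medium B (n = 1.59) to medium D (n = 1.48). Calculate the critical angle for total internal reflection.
θc = arcsin(n₂/n₁) = 68.56°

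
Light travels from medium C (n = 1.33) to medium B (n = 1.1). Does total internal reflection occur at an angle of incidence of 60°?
θc = arcsin(n₂/n₁) = 55.8°; 60° > θc, so yes — total internal reflection.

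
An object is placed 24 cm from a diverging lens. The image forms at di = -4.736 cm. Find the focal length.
1/f = 1/do + 1/di → f = -5.9 cm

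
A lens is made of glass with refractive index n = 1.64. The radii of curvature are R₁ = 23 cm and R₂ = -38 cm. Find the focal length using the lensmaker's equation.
1/f = (n − 1)(1/R₁ − 1/R₂) → f = 22.39 cm (converging lens)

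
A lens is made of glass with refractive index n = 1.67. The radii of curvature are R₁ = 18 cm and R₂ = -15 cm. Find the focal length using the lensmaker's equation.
1/f = (n − 1)(1/R₁ − 1/R₂) → f = 12.21 cm (converging lens)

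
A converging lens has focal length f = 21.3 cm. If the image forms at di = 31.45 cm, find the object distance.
1/do = 1/f − 1/di → do = 66 cm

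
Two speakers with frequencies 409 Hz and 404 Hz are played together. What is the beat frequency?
5 Hz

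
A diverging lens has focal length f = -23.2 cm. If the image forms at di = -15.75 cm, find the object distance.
1/do = 1/f − 1/di → do = 49.05 cm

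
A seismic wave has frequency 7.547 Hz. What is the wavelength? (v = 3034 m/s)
λ = v/f = 402 m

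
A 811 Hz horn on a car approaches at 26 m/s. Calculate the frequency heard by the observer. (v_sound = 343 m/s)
f_obs = f·v/(v − v_s) = 877.5 Hz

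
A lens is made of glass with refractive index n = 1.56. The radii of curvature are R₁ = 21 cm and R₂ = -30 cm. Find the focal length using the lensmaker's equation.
1/f = (n − 1)(1/R₁ − 1/R₂) → f = 22.06 cm (converging lens)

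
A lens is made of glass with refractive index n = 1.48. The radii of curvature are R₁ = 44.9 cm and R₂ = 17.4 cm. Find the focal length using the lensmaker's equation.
1/f = (n − 1)(1/R₁ − 1/R₂) → f = -59.19 cm (diverging lens)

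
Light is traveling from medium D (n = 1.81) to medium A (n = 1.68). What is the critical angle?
θc = arcsin(n₂/n₁) = 68.15°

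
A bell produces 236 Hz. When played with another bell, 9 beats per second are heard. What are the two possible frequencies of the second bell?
f₂ = 236 ± 9 Hz → 245 Hz or 227 Hz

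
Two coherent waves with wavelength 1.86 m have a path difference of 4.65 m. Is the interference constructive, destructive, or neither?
destructive — path difference = 2.5λ, an odd multiple of λ/2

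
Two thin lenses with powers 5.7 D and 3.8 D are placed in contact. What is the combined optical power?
P_total = P₁ + P₂ = 9.5 D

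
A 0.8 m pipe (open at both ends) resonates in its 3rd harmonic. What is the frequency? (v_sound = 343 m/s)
fₙ = nv/(2L) = 643.1 Hz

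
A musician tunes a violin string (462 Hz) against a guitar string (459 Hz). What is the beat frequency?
3 Hz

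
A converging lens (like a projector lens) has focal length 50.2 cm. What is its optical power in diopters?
P = 1/f = 1.992 D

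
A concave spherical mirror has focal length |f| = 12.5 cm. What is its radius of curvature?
R = 2|f| = 25 cm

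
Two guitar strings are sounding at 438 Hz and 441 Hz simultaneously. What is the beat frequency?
3 Hz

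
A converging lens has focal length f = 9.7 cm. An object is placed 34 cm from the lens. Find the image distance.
1/di = 1/f − 1/do → di = 13.57 cm (real image)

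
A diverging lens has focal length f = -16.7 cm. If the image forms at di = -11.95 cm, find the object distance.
1/do = 1/f − 1/di → do = 42.01 cm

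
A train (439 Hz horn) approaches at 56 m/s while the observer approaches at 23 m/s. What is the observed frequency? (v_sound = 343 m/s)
f_obs = f·(v + v_o)/(v − v_s) = 559.8 Hz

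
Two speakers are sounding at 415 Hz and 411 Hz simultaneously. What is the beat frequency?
4 Hz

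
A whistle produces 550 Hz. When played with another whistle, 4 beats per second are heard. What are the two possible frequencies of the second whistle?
f₂ = 550 ± 4 Hz → 554 Hz or 546 Hz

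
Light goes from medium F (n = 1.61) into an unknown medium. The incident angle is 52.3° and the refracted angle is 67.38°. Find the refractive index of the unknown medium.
n₂ = n₁·sin θ₁ / sin θ₂ = 1.38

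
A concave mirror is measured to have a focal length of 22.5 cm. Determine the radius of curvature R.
R = 2|f| = 45 cm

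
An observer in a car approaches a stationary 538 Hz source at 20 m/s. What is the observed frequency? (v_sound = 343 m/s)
f_obs = f·(v + v_o)/v = 569.4 Hz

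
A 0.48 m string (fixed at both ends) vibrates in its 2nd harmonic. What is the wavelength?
λₙ = 2L/n = 0.48 m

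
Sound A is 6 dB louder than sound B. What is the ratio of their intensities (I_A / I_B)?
I_A/I_B = 10^(Δβ/10) = 3.981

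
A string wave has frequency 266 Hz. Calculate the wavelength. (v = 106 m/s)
λ = v/f = 0.3985 m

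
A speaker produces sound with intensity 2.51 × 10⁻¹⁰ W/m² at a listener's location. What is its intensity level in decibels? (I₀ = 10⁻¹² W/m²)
β = 10·log₁₀(I/I₀) = 24 dB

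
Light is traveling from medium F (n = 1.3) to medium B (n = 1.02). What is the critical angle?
θc = arcsin(n₂/n₁) = 51.69°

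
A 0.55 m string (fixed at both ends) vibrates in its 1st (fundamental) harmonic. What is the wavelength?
λₙ = 2L/n = 1.1 m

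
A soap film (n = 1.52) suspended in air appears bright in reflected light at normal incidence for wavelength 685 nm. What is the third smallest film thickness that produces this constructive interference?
2nt = (m − ½)λ with m = 3 → t = (m − ½)λ/(2n) = 563.3 nm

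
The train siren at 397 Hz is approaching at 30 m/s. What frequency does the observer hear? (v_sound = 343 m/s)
f_obs = f·v/(v − v_s) = 435.1 Hz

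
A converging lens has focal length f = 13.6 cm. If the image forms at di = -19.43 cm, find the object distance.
1/do = 1/f − 1/di → do = 8 cm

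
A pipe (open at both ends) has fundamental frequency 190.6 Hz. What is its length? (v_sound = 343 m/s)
L = v/(2f₁) = 0.8998 m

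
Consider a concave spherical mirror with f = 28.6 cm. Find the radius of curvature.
R = 2|f| = 57.2 cm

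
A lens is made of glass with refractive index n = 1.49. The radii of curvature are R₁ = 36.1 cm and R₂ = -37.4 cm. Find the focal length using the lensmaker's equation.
1/f = (n − 1)(1/R₁ − 1/R₂) → f = 37.49 cm (converging lens)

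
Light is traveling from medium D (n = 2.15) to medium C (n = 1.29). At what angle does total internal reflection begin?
θc = arcsin(n₂/n₁) = 36.87°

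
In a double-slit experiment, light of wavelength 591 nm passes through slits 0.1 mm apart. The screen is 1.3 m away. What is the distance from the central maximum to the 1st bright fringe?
y = mλL/d = 7.683 mm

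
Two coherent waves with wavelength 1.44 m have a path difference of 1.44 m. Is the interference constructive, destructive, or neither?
constructive — path difference = 1λ, a whole number of wavelengths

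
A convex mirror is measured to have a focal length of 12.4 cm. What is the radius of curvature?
R = 2|f| = 24.8 cm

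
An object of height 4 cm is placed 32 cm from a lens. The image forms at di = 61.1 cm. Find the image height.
hi = (-di/do) × ho = -7.638 cm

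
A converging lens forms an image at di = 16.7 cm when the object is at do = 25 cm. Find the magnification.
M = −di/do = -0.668 (inverted image)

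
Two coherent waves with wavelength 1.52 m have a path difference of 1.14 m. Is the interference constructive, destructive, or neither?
neither (partial) — path difference = 0.75λ, neither a whole number of wavelengths nor an odd multiple of λ/2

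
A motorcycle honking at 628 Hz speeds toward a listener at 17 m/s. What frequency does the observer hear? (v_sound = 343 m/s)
f_obs = f·v/(v − v_s) = 660.7 Hz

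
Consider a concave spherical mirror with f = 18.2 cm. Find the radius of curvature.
R = 2|f| = 36.4 cm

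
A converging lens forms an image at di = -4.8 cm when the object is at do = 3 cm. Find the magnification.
M = −di/do = 1.6 (upright image)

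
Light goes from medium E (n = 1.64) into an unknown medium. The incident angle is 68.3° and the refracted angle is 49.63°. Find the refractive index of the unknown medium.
n₂ = n₁·sin θ₁ / sin θ₂ = 2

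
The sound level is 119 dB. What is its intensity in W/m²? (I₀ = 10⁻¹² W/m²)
I = I₀·10^(β/10) = 7.94 × 10⁻¹ W/m²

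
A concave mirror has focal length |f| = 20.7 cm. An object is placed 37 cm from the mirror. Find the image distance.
f = +20.7 cm (concave); 1/di = 1/f − 1/do → di = 46.99 cm (real image, in front of mirror)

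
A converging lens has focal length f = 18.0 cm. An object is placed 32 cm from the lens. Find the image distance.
1/di = 1/f − 1/do → di = 41.14 cm (real image)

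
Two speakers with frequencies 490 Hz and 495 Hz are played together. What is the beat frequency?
5 Hz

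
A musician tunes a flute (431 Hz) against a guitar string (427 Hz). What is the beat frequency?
4 Hz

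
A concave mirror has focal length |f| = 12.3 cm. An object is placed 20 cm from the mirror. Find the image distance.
f = +12.3 cm (concave); 1/di = 1/f − 1/do → di = 31.95 cm (real image, in front of mirror)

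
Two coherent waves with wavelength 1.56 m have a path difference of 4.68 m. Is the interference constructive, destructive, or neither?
constructive — path difference = 3λ, a whole number of wavelengths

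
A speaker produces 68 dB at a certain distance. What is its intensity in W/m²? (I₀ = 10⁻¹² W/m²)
I = I₀·10^(β/10) = 6.31 × 10⁻⁶ W/m²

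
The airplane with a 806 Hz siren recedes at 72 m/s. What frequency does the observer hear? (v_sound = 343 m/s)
f_obs = f·v/(v + v_s) = 666.2 Hz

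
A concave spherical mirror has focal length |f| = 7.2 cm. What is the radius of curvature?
R = 2|f| = 14.4 cm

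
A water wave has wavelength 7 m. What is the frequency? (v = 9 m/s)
f = v/λ = 1.286 Hz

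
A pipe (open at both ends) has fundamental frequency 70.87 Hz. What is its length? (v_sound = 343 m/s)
L = v/(2f₁) = 2.42 m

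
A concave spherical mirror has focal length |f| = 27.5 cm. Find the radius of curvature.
R = 2|f| = 55 cm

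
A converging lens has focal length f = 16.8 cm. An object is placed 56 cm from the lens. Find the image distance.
1/di = 1/f − 1/do → di = 24 cm (real image)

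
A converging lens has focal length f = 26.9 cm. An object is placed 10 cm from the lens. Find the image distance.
1/di = 1/f − 1/do → di = -15.92 cm (virtual image)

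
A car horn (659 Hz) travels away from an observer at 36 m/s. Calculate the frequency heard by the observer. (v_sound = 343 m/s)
f_obs = f·v/(v + v_s) = 596.4 Hz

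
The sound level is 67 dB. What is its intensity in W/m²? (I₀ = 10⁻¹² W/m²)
I = I₀·10^(β/10) = 5.01 × 10⁻⁶ W/m²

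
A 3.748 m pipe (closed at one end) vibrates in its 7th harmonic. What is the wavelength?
λₙ = 4L/n = 2.142 m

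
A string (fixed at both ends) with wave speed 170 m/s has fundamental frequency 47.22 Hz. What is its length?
L = v/(2f₁) = 1.8 m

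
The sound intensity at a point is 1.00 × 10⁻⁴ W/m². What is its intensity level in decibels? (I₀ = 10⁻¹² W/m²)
β = 10·log₁₀(I/I₀) = 80 dB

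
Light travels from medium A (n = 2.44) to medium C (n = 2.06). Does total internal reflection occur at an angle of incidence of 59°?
θc = arcsin(n₂/n₁) = 57.59°; 59° > θc, so yes — total internal reflection.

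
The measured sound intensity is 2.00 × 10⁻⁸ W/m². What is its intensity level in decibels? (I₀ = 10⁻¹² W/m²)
β = 10·log₁₀(I/I₀) = 43.01 dB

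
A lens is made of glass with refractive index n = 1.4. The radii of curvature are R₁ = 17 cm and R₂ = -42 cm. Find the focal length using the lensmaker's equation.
1/f = (n − 1)(1/R₁ − 1/R₂) → f = 30.25 cm (converging lens)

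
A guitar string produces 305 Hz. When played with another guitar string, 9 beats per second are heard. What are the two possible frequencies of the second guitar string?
f₂ = 305 ± 9 Hz → 314 Hz or 296 Hz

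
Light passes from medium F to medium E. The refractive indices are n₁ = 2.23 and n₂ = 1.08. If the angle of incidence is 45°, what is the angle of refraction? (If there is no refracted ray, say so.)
sin θ₂ = (n₁/n₂)·sin θ₁ = 1.46 > 1, so there is no refracted ray — the light undergoes total internal reflection.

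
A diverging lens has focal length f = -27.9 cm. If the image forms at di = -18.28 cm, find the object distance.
1/do = 1/f − 1/di → do = 53.02 cm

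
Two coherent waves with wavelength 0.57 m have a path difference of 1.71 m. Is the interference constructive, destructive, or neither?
constructive — path difference = 3λ, a whole number of wavelengths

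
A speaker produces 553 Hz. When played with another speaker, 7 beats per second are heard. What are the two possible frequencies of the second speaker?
f₂ = 553 ± 7 Hz → 560 Hz or 546 Hz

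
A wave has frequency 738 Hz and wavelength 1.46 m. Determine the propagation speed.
v = fλ = 1077 m/s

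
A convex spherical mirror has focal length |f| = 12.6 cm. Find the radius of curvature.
R = 2|f| = 25.2 cm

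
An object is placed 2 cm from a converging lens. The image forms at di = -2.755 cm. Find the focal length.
1/f = 1/do + 1/di → f = 7.298 cm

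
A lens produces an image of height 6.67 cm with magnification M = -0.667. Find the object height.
ho = |hi|/|M| = 10 cm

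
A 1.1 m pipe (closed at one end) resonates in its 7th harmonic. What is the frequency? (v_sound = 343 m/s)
fₙ = nv/(4L) = 545.7 Hz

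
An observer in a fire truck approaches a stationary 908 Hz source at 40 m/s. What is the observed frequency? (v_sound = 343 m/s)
f_obs = f·(v + v_o)/v = 1014 Hz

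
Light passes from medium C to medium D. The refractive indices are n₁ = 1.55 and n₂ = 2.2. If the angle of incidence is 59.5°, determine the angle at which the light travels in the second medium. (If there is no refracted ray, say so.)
sin θ₂ = (n₁/n₂)·sin θ₁ = 0.6071 → θ₂ = 37.38°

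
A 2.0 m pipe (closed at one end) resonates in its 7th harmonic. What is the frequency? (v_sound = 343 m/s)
fₙ = nv/(4L) = 300.1 Hz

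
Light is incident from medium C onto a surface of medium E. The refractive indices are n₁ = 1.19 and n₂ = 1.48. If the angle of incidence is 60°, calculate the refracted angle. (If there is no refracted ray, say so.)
sin θ₂ = (n₁/n₂)·sin θ₁ = 0.6963 → θ₂ = 44.13°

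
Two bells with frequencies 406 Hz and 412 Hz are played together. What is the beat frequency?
6 Hz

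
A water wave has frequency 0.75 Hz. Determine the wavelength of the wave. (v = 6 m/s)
λ = v/f = 8 m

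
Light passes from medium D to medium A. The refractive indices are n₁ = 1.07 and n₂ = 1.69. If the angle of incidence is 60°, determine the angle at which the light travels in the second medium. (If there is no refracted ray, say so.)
sin θ₂ = (n₁/n₂)·sin θ₁ = 0.5483 → θ₂ = 33.25°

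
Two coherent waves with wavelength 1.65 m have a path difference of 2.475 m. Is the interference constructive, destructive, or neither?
destructive — path difference = 1.5λ, an odd multiple of λ/2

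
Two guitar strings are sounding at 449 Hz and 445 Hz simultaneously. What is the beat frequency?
4 Hz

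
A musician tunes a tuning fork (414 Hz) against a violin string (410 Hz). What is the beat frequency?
4 Hz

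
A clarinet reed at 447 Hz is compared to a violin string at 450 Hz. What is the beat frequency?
3 Hz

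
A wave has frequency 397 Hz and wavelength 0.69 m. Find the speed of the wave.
v = fλ = 273.9 m/s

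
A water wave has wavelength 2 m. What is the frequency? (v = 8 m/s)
f = v/λ = 4 Hz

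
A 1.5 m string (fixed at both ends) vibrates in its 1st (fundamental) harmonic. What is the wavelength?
λₙ = 2L/n = 3 m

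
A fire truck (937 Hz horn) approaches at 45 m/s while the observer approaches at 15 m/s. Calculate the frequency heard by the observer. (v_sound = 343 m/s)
f_obs = f·(v + v_o)/(v − v_s) = 1126 Hz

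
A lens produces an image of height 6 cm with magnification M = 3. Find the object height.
ho = |hi|/|M| = 2 cm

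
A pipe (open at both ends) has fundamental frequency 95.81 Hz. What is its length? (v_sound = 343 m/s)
L = v/(2f₁) = 1.79 m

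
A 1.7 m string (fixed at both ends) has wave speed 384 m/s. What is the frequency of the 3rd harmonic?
fₙ = nv/(2L) = 338.8 Hz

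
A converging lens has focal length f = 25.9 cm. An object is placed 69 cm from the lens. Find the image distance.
1/di = 1/f − 1/do → di = 41.46 cm (real image)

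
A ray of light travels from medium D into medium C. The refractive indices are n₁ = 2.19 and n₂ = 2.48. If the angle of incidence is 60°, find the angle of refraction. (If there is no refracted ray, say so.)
sin θ₂ = (n₁/n₂)·sin θ₁ = 0.7648 → θ₂ = 49.89°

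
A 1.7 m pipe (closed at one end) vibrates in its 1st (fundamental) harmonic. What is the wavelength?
λₙ = 4L/n = 6.8 m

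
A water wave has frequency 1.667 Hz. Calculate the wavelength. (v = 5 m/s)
λ = v/f = 2.999 m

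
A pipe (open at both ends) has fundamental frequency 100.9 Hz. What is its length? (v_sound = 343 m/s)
L = v/(2f₁) = 1.7 m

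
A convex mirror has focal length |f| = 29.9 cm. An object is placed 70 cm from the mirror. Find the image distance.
f = −29.9 cm (convex); 1/di = 1/f − 1/do → di = -20.95 cm (virtual image, behind mirror)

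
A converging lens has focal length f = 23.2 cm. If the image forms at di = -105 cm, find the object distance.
1/do = 1/f − 1/di → do = 19 cm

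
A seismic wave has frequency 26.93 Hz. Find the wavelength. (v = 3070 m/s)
λ = v/f = 114 m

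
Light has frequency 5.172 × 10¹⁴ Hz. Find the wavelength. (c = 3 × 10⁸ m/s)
λ = c/f = 580 nm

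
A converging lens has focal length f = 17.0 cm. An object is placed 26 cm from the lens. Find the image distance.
1/di = 1/f − 1/do → di = 49.11 cm (real image)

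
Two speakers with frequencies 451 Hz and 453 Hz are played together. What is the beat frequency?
2 Hz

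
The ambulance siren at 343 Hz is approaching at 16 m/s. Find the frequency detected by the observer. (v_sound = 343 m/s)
f_obs = f·v/(v − v_s) = 359.8 Hz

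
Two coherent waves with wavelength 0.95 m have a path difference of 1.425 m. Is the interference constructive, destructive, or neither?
destructive — path difference = 1.5λ, an odd multiple of λ/2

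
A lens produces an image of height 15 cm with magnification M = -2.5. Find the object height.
ho = |hi|/|M| = 6 cm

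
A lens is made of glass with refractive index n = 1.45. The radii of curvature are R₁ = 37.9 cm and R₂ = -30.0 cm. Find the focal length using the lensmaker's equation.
1/f = (n − 1)(1/R₁ − 1/R₂) → f = 37.21 cm (converging lens)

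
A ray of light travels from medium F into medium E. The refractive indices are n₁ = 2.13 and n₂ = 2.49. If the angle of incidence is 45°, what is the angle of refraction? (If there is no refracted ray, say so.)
sin θ₂ = (n₁/n₂)·sin θ₁ = 0.6049 → θ₂ = 37.22°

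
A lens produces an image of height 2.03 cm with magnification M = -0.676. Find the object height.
ho = |hi|/|M| = 3.003 cm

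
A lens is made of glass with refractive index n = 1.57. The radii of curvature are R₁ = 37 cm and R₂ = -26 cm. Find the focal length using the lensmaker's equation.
1/f = (n − 1)(1/R₁ − 1/R₂) → f = 26.79 cm (converging lens)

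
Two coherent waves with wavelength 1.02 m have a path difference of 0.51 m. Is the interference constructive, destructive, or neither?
destructive — path difference = 0.5λ, an odd multiple of λ/2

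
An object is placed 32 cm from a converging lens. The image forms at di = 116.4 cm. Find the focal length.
1/f = 1/do + 1/di → f = 25.1 cm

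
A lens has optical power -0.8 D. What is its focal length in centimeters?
f = 1/P = -125 cm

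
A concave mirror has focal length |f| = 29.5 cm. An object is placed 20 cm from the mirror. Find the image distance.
f = +29.5 cm (concave); 1/di = 1/f − 1/do → di = -62.11 cm (virtual image, behind mirror)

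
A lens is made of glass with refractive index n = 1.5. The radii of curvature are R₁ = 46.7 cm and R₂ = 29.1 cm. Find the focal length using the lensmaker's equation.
1/f = (n − 1)(1/R₁ − 1/R₂) → f = -154.4 cm (diverging lens)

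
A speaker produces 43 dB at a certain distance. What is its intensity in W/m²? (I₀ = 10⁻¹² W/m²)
I = I₀·10^(β/10) = 2.00 × 10⁻⁸ W/m²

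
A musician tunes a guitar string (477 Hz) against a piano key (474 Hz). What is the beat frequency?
3 Hz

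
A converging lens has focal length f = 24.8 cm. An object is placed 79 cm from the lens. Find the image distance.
1/di = 1/f − 1/do → di = 36.15 cm (real image)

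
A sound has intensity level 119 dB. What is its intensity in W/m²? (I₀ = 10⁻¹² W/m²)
I = I₀·10^(β/10) = 7.94 × 10⁻¹ W/m²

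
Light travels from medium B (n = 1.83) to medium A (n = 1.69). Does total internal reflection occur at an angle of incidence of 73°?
θc = arcsin(n₂/n₁) = 67.44°; 73° > θc, so yes — total internal reflection.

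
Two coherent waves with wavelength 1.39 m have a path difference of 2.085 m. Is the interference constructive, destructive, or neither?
destructive — path difference = 1.5λ, an odd multiple of λ/2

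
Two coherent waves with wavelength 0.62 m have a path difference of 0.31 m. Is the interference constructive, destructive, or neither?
destructive — path difference = 0.5λ, an odd multiple of λ/2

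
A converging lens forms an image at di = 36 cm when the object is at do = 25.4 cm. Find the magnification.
M = −di/do = -1.417 (inverted image)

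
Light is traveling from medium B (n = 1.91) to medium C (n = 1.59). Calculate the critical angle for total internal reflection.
θc = arcsin(n₂/n₁) = 56.35°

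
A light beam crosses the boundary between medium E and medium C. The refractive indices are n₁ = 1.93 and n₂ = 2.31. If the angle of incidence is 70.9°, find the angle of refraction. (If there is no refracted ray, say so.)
sin θ₂ = (n₁/n₂)·sin θ₁ = 0.7895 → θ₂ = 52.14°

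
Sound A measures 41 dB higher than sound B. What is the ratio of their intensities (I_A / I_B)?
I_A/I_B = 10^(Δβ/10) = 12590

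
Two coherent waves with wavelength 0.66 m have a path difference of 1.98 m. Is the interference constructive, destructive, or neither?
constructive — path difference = 3λ, a whole number of wavelengths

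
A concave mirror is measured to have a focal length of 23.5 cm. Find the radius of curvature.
R = 2|f| = 47 cm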